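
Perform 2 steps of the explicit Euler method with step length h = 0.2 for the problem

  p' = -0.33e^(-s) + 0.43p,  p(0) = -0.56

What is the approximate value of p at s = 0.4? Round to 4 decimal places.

Euler: p_{n+1} = p_n + h·f(s_n, p_n).
s=0.000000, p=-0.560000: f=-0.570800 → p ← -0.560000 + 0.2·(-0.570800) = -0.674160
s=0.200000, p=-0.674160: f=-0.560070 → p ← -0.674160 + 0.2·(-0.560070) = -0.786174
p(0.4) ≈ -0.7862

-0.7862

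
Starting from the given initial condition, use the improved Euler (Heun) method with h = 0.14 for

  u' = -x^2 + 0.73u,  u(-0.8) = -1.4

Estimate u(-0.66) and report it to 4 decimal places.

-1.6303

Heun: k1 = f(x_n, u_n); k2 = f(x_n + h, u_n + h·k1); u_{n+1} = u_n + (h/2)·(k1 + k2).
x=-0.800000, u=-1.400000:
  k1 = f(-0.800000, -1.400000) = -1.662000
  k2 = f(-0.660000, -1.632680) = -1.627456
  u ← -1.400000 + (0.14/2)·(-1.662000 + (-1.627456)) = -1.630262
u(-0.66) ≈ -1.6303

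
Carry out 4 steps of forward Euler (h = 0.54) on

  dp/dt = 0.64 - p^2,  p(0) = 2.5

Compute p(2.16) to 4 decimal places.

0.2940

Euler: p_{n+1} = p_n + h·f(t_n, p_n).
t=0.000000, p=2.500000: f=-5.610000 → p ← 2.500000 + 0.54·(-5.610000) = -0.529400
t=0.540000, p=-0.529400: f=0.359736 → p ← -0.529400 + 0.54·0.359736 = -0.335143
t=1.080000, p=-0.335143: f=0.527679 → p ← -0.335143 + 0.54·0.527679 = -0.050196
t=1.620000, p=-0.050196: f=0.637480 → p ← -0.050196 + 0.54·0.637480 = 0.294043
p(2.16) ≈ 0.2940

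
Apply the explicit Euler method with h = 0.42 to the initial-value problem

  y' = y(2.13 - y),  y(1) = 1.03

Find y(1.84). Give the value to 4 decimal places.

Euler: y_{n+1} = y_n + h·f(t_n, y_n).
t=1.000000, y=1.030000: f=1.133000 → y ← 1.030000 + 0.42·1.133000 = 1.505860
t=1.420000, y=1.505860: f=0.939867 → y ← 1.505860 + 0.42·0.939867 = 1.900604
y(1.84) ≈ 1.9006

1.9006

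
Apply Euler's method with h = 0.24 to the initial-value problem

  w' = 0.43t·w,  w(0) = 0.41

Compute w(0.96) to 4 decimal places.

0.4737

Euler: w_{n+1} = w_n + h·f(t_n, w_n).
t=0.000000, w=0.410000: f=0.000000 → w ← 0.410000 + 0.24·0.000000 = 0.410000
t=0.240000, w=0.410000: f=0.042312 → w ← 0.410000 + 0.24·0.042312 = 0.420155
t=0.480000, w=0.420155: f=0.086720 → w ← 0.420155 + 0.24·0.086720 = 0.440968
t=0.720000, w=0.440968: f=0.136524 → w ← 0.440968 + 0.24·0.136524 = 0.473733
w(0.96) ≈ 0.4737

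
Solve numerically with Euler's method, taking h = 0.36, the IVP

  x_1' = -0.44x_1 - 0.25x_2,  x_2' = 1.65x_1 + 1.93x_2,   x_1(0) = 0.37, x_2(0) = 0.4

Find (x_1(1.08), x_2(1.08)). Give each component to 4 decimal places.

-0.0246, 2.9454

Euler on (x_1,x_2): x_1_{n+1} = x_1_n + h·x_1', x_2_{n+1} = x_2_n + h·x_2'.
0.000000: (0.370000, 0.400000); f=(-0.262800, 1.382500) → (0.275392, 0.897700)
0.360000: (0.275392, 0.897700); f=(-0.345597, 2.186958) → (0.150977, 1.685005)
0.720000: (0.150977, 1.685005); f=(-0.487681, 3.501171) → (-0.024588, 2.945426)
(x_1(1.08), x_2(1.08)) ≈ (-0.0246, 2.9454)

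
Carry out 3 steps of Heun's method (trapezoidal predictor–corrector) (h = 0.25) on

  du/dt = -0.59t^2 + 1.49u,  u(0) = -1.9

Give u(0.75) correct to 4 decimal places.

-5.8077

Heun: k1 = f(t_n, u_n); k2 = f(t_n + h, u_n + h·k1); u_{n+1} = u_n + (h/2)·(k1 + k2).
t=0.000000, u=-1.900000:
  k1 = f(0.000000, -1.900000) = -2.831000
  k2 = f(0.250000, -2.607750) = -3.922422
  u ← -1.900000 + (0.25/2)·(-2.831000 + (-3.922422)) = -2.744178
t=0.250000, u=-2.744178:
  k1 = f(0.250000, -2.744178) = -4.125700
  k2 = f(0.500000, -3.775603) = -5.773148
  u ← -2.744178 + (0.25/2)·(-4.125700 + (-5.773148)) = -3.981534
t=0.500000, u=-3.981534:
  k1 = f(0.500000, -3.981534) = -6.079985
  k2 = f(0.750000, -5.501530) = -8.529155
  u ← -3.981534 + (0.25/2)·(-6.079985 + (-8.529155)) = -5.807676
u(0.75) ≈ -5.8077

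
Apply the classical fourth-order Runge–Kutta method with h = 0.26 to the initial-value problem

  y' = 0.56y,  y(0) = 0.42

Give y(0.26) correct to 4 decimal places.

RK4: k1 = f(t_n, y_n); k2 = f(t_n + h/2, y_n + (h/2)·k1); k3 = f(t_n + h/2, y_n + (h/2)·k2); k4 = f(t_n + h, y_n + h·k3); y_{n+1} = y_n + (h/6)·(k1 + 2k2 + 2k3 + k4).
t=0.000000, y=0.420000:
  k1 = f(0.000000, 0.420000) = 0.235200
  k2 = f(0.130000, 0.450576) = 0.252323
  k3 = f(0.130000, 0.452802) = 0.253569
  k4 = f(0.260000, 0.485928) = 0.272120
  y ← 0.420000 + (0.26/6)·(k1 + 2k2 + 2k3 + k4) = 0.485828
y(0.26) ≈ 0.4858

0.4858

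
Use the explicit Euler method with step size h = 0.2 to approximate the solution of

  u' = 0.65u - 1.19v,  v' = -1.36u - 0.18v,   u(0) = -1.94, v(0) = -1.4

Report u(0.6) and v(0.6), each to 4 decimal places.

-2.0845, 0.2418

Euler on (u,v): u_{n+1} = u_n + h·u', v_{n+1} = v_n + h·v'.
0.000000: (-1.940000, -1.400000); f=(0.405000, 2.890400) → (-1.859000, -0.821920)
0.200000: (-1.859000, -0.821920); f=(-0.230265, 2.676186) → (-1.905053, -0.286683)
0.400000: (-1.905053, -0.286683); f=(-0.897132, 2.642475) → (-2.084479, 0.241812)
(u(0.6), v(0.6)) ≈ (-2.0845, 0.2418)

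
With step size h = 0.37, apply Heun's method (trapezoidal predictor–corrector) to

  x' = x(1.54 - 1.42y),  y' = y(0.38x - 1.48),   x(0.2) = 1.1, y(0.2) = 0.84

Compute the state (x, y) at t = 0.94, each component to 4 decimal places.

Heun on (x,y): k1 = f(t_n, state_n); k2 = f(t_n + h, state_n + h·k1); state_{n+1} = state_n + (h/2)·(k1 + k2).
0.200000: (1.100000, 0.840000)
  k1 = (0.381920, -0.892080)
  predictor → (1.241310, 0.509930)
  k2 = (1.012784, -0.514164)
  → (1.358020, 0.579845)
0.570000: (1.358020, 0.579845)
  k1 = (0.973185, -0.558943)
  predictor → (1.718099, 0.373036)
  k2 = (1.735776, -0.308547)
  → (1.859178, 0.419359)
(x(0.94), y(0.94)) ≈ (1.8592, 0.4194)

1.8592, 0.4194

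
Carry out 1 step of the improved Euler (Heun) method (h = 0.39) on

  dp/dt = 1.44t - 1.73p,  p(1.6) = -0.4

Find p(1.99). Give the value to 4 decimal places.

0.4838

Heun: k1 = f(t_n, p_n); k2 = f(t_n + h, p_n + h·k1); p_{n+1} = p_n + (h/2)·(k1 + k2).
t=1.600000, p=-0.400000:
  k1 = f(1.600000, -0.400000) = 2.996000
  k2 = f(1.990000, 0.768440) = 1.536199
  p ← -0.400000 + (0.39/2)·(2.996000 + 1.536199) = 0.483779
p(1.99) ≈ 0.4838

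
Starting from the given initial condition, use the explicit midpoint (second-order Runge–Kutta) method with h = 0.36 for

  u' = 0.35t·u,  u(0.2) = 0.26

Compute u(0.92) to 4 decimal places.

0.2989

Midpoint: k1 = f(t_n, u_n); k2 = f(t_n + h/2, u_n + (h/2)·k1); u_{n+1} = u_n + h·k2.
t=0.200000, u=0.260000:
  k1 = f(0.200000, 0.260000) = 0.018200
  k2 = f(0.380000, 0.263276) = 0.035016
  u ← 0.260000 + 0.36·0.035016 = 0.272606
t=0.560000, u=0.272606:
  k1 = f(0.560000, 0.272606) = 0.053431
  k2 = f(0.740000, 0.282223) = 0.073096
  u ← 0.272606 + 0.36·0.073096 = 0.298920
u(0.92) ≈ 0.2989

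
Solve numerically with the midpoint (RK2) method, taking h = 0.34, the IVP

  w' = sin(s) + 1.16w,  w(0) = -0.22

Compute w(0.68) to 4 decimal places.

-0.2038

Midpoint: k1 = f(s_n, w_n); k2 = f(s_n + h/2, w_n + (h/2)·k1); w_{n+1} = w_n + h·k2.
s=0.000000, w=-0.220000:
  k1 = f(0.000000, -0.220000) = -0.255200
  k2 = f(0.170000, -0.263384) = -0.136343
  w ← -0.220000 + 0.34·(-0.136343) = -0.266357
s=0.340000, w=-0.266357:
  k1 = f(0.340000, -0.266357) = 0.024513
  k2 = f(0.510000, -0.262189) = 0.184038
  w ← -0.266357 + 0.34·0.184038 = -0.203784
w(0.68) ≈ -0.2038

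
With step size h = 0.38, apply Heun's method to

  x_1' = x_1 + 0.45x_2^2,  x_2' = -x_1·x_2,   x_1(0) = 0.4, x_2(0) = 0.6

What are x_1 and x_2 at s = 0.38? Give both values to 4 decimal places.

Heun on (x_1,x_2): k1 = f(s_n, state_n); k2 = f(s_n + h, state_n + h·k1); state_{n+1} = state_n + (h/2)·(k1 + k2).
0.000000: (0.400000, 0.600000)
  k1 = (0.562000, -0.240000)
  predictor → (0.613560, 0.508800)
  k2 = (0.730055, -0.312179)
  → (0.645490, 0.495086)
(x_1(0.38), x_2(0.38)) ≈ (0.6455, 0.4951)

0.6455, 0.4951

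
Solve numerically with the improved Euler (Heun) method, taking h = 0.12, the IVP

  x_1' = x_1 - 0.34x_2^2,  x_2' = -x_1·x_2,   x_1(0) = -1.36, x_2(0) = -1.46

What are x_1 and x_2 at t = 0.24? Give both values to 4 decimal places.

-2.0074, -2.1603

Heun on (x_1,x_2): k1 = f(t_n, state_n); k2 = f(t_n + h, state_n + h·k1); state_{n+1} = state_n + (h/2)·(k1 + k2).
0.000000: (-1.360000, -1.460000)
  k1 = (-2.084744, -1.985600)
  predictor → (-1.610169, -1.698272)
  k2 = (-2.590773, -2.734505)
  → (-1.640531, -1.743206)
0.120000: (-1.640531, -1.743206)
  k1 = (-2.673712, -2.859784)
  predictor → (-1.961376, -2.086380)
  k2 = (-3.441391, -4.092177)
  → (-2.007437, -2.160324)
(x_1(0.24), x_2(0.24)) ≈ (-2.0074, -2.1603)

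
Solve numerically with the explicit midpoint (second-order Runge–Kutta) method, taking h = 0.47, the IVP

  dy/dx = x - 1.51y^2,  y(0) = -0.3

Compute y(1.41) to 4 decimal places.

Midpoint: k1 = f(x_n, y_n); k2 = f(x_n + h/2, y_n + (h/2)·k1); y_{n+1} = y_n + h·k2.
x=0.000000, y=-0.300000:
  k1 = f(0.000000, -0.300000) = -0.135900
  k2 = f(0.235000, -0.331936) = 0.068625
  y ← -0.300000 + 0.47·0.068625 = -0.267746
x=0.470000, y=-0.267746:
  k1 = f(0.470000, -0.267746) = 0.361751
  k2 = f(0.705000, -0.182735) = 0.654578
  y ← -0.267746 + 0.47·0.654578 = 0.039906
x=0.940000, y=0.039906:
  k1 = f(0.940000, 0.039906) = 0.937595
  k2 = f(1.175000, 0.260241) = 1.072735
  y ← 0.039906 + 0.47·1.072735 = 0.544091
y(1.41) ≈ 0.5441

0.5441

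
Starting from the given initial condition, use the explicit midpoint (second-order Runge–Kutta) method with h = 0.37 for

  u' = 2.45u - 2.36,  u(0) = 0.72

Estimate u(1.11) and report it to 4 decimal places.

Midpoint: k1 = f(t_n, u_n); k2 = f(t_n + h/2, u_n + (h/2)·k1); u_{n+1} = u_n + h·k2.
t=0.000000, u=0.720000:
  k1 = f(0.000000, 0.720000) = -0.596000
  k2 = f(0.185000, 0.609740) = -0.866137
  u ← 0.720000 + 0.37·(-0.866137) = 0.399529
t=0.370000, u=0.399529:
  k1 = f(0.370000, 0.399529) = -1.381153
  k2 = f(0.555000, 0.144016) = -2.007161
  u ← 0.399529 + 0.37·(-2.007161) = -0.343120
t=0.740000, u=-0.343120:
  k1 = f(0.740000, -0.343120) = -3.200645
  k2 = f(0.925000, -0.935239) = -4.651337
  u ← -0.343120 + 0.37·(-4.651337) = -2.064115
u(1.11) ≈ -2.0641

-2.0641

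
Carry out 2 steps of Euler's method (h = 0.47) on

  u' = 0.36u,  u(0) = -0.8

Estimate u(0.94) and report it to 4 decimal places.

Euler: u_{n+1} = u_n + h·f(t_n, u_n).
t=0.000000, u=-0.800000: f=-0.288000 → u ← -0.800000 + 0.47·(-0.288000) = -0.935360
t=0.470000, u=-0.935360: f=-0.336730 → u ← -0.935360 + 0.47·(-0.336730) = -1.093623
u(0.94) ≈ -1.0936

-1.0936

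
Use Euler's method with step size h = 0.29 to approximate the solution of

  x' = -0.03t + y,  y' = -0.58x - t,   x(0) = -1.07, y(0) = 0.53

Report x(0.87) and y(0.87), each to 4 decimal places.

-0.4918, 0.7317

Euler on (x,y): x_{n+1} = x_n + h·x', y_{n+1} = y_n + h·y'.
0.000000: (-1.070000, 0.530000); f=(0.530000, 0.620600) → (-0.916300, 0.709974)
0.290000: (-0.916300, 0.709974); f=(0.701274, 0.241454) → (-0.712931, 0.779996)
0.580000: (-0.712931, 0.779996); f=(0.762596, -0.166500) → (-0.491778, 0.731711)
(x(0.87), y(0.87)) ≈ (-0.4918, 0.7317)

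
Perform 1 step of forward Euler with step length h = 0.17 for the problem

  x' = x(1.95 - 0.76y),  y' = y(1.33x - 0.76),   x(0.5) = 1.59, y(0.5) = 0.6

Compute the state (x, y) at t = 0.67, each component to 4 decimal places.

Euler on (x,y): x_{n+1} = x_n + h·x', y_{n+1} = y_n + h·y'.
0.500000: (1.590000, 0.600000); f=(2.375460, 0.812820) → (1.993828, 0.738179)
(x(0.67), y(0.67)) ≈ (1.9938, 0.7382)

1.9938, 0.7382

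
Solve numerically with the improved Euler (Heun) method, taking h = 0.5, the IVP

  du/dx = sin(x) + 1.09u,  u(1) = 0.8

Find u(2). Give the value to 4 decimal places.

Heun: k1 = f(x_n, u_n); k2 = f(x_n + h, u_n + h·k1); u_{n+1} = u_n + (h/2)·(k1 + k2).
x=1.000000, u=0.800000:
  k1 = f(1.000000, 0.800000) = 1.713471
  k2 = f(1.500000, 1.656735) = 2.803337
  u ← 0.800000 + (0.5/2)·(1.713471 + 2.803337) = 1.929202
x=1.500000, u=1.929202:
  k1 = f(1.500000, 1.929202) = 3.100325
  k2 = f(2.000000, 3.479364) = 4.701805
  u ← 1.929202 + (0.5/2)·(3.100325 + 4.701805) = 3.879734
u(2) ≈ 3.8797

3.8797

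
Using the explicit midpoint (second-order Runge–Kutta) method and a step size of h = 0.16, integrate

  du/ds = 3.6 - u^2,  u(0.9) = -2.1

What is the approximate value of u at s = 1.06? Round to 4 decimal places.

Midpoint: k1 = f(s_n, u_n); k2 = f(s_n + h/2, u_n + (h/2)·k1); u_{n+1} = u_n + h·k2.
s=0.900000, u=-2.100000:
  k1 = f(0.900000, -2.100000) = -0.810000
  k2 = f(0.980000, -2.164800) = -1.086359
  u ← -2.100000 + 0.16·(-1.086359) = -2.273817
u(1.06) ≈ -2.2738

-2.2738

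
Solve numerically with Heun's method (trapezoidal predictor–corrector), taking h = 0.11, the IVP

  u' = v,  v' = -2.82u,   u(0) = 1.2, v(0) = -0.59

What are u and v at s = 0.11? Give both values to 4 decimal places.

1.1146, -0.9522

Heun on (u,v): k1 = f(s_n, state_n); k2 = f(s_n + h, state_n + h·k1); state_{n+1} = state_n + (h/2)·(k1 + k2).
0.000000: (1.200000, -0.590000)
  k1 = (-0.590000, -3.384000)
  predictor → (1.135100, -0.962240)
  k2 = (-0.962240, -3.200982)
  → (1.114627, -0.952174)
(u(0.11), v(0.11)) ≈ (1.1146, -0.9522)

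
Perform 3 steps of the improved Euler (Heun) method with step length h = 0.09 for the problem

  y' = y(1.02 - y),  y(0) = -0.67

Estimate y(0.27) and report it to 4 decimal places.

-1.1101

Heun: k1 = f(t_n, y_n); k2 = f(t_n + h, y_n + h·k1); y_{n+1} = y_n + (h/2)·(k1 + k2).
t=0.000000, y=-0.670000:
  k1 = f(0.000000, -0.670000) = -1.132300
  k2 = f(0.090000, -0.771907) = -1.383186
  y ← -0.670000 + (0.09/2)·(-1.132300 + (-1.383186)) = -0.783197
t=0.090000, y=-0.783197:
  k1 = f(0.090000, -0.783197) = -1.412258
  k2 = f(0.180000, -0.910300) = -1.757152
  y ← -0.783197 + (0.09/2)·(-1.412258 + (-1.757152)) = -0.925820
t=0.180000, y=-0.925820:
  k1 = f(0.180000, -0.925820) = -1.801480
  k2 = f(0.270000, -1.087954) = -2.293355
  y ← -0.925820 + (0.09/2)·(-1.801480 + (-2.293355)) = -1.110088
y(0.27) ≈ -1.1101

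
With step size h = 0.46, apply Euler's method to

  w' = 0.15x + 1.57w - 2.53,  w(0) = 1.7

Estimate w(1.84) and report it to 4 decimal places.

2.6890

Euler: w_{n+1} = w_n + h·f(x_n, w_n).
x=0.000000, w=1.700000: f=0.139000 → w ← 1.700000 + 0.46·0.139000 = 1.763940
x=0.460000, w=1.763940: f=0.308386 → w ← 1.763940 + 0.46·0.308386 = 1.905797
x=0.920000, w=1.905797: f=0.600102 → w ← 1.905797 + 0.46·0.600102 = 2.181844
x=1.380000, w=2.181844: f=1.102496 → w ← 2.181844 + 0.46·1.102496 = 2.688992
w(1.84) ≈ 2.6890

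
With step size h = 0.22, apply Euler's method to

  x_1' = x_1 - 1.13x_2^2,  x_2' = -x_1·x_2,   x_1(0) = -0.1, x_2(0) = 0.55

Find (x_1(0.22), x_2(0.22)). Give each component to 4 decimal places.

-0.1972, 0.5621

Euler on (x_1,x_2): x_1_{n+1} = x_1_n + h·x_1', x_2_{n+1} = x_2_n + h·x_2'.
0.000000: (-0.100000, 0.550000); f=(-0.441825, 0.055000) → (-0.197202, 0.562100)
(x_1(0.22), x_2(0.22)) ≈ (-0.1972, 0.5621)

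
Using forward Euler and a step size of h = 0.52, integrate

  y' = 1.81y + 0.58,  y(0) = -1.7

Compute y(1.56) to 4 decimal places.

Euler: y_{n+1} = y_n + h·f(s_n, y_n).
s=0.000000, y=-1.700000: f=-2.497000 → y ← -1.700000 + 0.52·(-2.497000) = -2.998440
s=0.520000, y=-2.998440: f=-4.847176 → y ← -2.998440 + 0.52·(-4.847176) = -5.518972
s=1.040000, y=-5.518972: f=-9.409339 → y ← -5.518972 + 0.52·(-9.409339) = -10.411828
y(1.56) ≈ -10.4118

-10.4118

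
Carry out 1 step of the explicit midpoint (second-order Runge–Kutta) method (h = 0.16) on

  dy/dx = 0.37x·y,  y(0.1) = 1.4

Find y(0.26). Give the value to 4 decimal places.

Midpoint: k1 = f(x_n, y_n); k2 = f(x_n + h/2, y_n + (h/2)·k1); y_{n+1} = y_n + h·k2.
x=0.100000, y=1.400000:
  k1 = f(0.100000, 1.400000) = 0.051800
  k2 = f(0.180000, 1.404144) = 0.093516
  y ← 1.400000 + 0.16·0.093516 = 1.414963
y(0.26) ≈ 1.4150

1.4150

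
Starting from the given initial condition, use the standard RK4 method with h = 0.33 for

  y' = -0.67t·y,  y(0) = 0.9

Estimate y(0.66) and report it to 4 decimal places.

RK4: k1 = f(t_n, y_n); k2 = f(t_n + h/2, y_n + (h/2)·k1); k3 = f(t_n + h/2, y_n + (h/2)·k2); k4 = f(t_n + h, y_n + h·k3); y_{n+1} = y_n + (h/6)·(k1 + 2k2 + 2k3 + k4).
t=0.000000, y=0.900000:
  k1 = f(0.000000, 0.900000) = 0.000000
  k2 = f(0.165000, 0.900000) = -0.099495
  k3 = f(0.165000, 0.883583) = -0.097680
  k4 = f(0.330000, 0.867766) = -0.191863
  y ← 0.900000 + (0.33/6)·(k1 + 2k2 + 2k3 + k4) = 0.867758
t=0.330000, y=0.867758:
  k1 = f(0.330000, 0.867758) = -0.191861
  k2 = f(0.495000, 0.836101) = -0.277293
  k3 = f(0.495000, 0.822005) = -0.272618
  k4 = f(0.660000, 0.777794) = -0.343941
  y ← 0.867758 + (0.33/6)·(k1 + 2k2 + 2k3 + k4) = 0.777799
y(0.66) ≈ 0.7778

0.7778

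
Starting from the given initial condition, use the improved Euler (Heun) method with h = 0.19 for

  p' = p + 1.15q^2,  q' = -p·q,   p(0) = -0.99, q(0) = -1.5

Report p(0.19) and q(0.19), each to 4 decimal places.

Heun on (p,q): k1 = f(t_n, state_n); k2 = f(t_n + h, state_n + h·k1); state_{n+1} = state_n + (h/2)·(k1 + k2).
0.000000: (-0.990000, -1.500000)
  k1 = (1.597500, -1.485000)
  predictor → (-0.686475, -1.782150)
  k2 = (2.965992, -1.223401)
  → (-0.556468, -1.757298)
(p(0.19), q(0.19)) ≈ (-0.5565, -1.7573)

-0.5565, -1.7573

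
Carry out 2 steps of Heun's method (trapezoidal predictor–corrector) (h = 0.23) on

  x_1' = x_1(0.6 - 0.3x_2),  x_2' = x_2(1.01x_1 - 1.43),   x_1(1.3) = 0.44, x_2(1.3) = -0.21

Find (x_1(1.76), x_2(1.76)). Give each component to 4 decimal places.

Heun on (x_1,x_2): k1 = f(s_n, state_n); k2 = f(s_n + h, state_n + h·k1); state_{n+1} = state_n + (h/2)·(k1 + k2).
1.300000: (0.440000, -0.210000)
  k1 = (0.291720, 0.206976)
  predictor → (0.507096, -0.162396)
  k2 = (0.328962, 0.149052)
  → (0.511378, -0.169057)
1.530000: (0.511378, -0.169057)
  k1 = (0.332763, 0.154435)
  predictor → (0.587914, -0.133537)
  k2 = (0.376301, 0.111664)
  → (0.592921, -0.138455)
(x_1(1.76), x_2(1.76)) ≈ (0.5929, -0.1385)

0.5929, -0.1385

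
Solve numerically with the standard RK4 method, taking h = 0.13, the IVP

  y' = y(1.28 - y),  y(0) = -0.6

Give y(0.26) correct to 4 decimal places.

RK4: k1 = f(s_n, y_n); k2 = f(s_n + h/2, y_n + (h/2)·k1); k3 = f(s_n + h/2, y_n + (h/2)·k2); k4 = f(s_n + h, y_n + h·k3); y_{n+1} = y_n + (h/6)·(k1 + 2k2 + 2k3 + k4).
s=0.000000, y=-0.600000:
  k1 = f(0.000000, -0.600000) = -1.128000
  k2 = f(0.065000, -0.673320) = -1.315209
  k3 = f(0.065000, -0.685489) = -1.347320
  k4 = f(0.130000, -0.775152) = -1.593054
  y ← -0.600000 + (0.13/6)·(k1 + 2k2 + 2k3 + k4) = -0.774332
s=0.130000, y=-0.774332:
  k1 = f(0.130000, -0.774332) = -1.590736
  k2 = f(0.195000, -0.877730) = -1.893905
  k3 = f(0.195000, -0.897436) = -1.954110
  k4 = f(0.260000, -1.028367) = -2.373848
  y ← -0.774332 + (0.13/6)·(k1 + 2k2 + 2k3 + k4) = -1.026979
y(0.26) ≈ -1.0270

-1.0270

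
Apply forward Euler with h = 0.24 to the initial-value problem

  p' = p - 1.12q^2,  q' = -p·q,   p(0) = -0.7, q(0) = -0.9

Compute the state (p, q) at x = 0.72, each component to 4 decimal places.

-2.5097, -1.8477

Euler on (p,q): p_{n+1} = p_n + h·p', q_{n+1} = q_n + h·q'.
0.000000: (-0.700000, -0.900000); f=(-1.607200, -0.630000) → (-1.085728, -1.051200)
0.240000: (-1.085728, -1.051200); f=(-2.323352, -1.141317) → (-1.643332, -1.325116)
0.480000: (-1.643332, -1.325116); f=(-3.609977, -2.177606) → (-2.509727, -1.847742)
(p(0.72), q(0.72)) ≈ (-2.5097, -1.8477)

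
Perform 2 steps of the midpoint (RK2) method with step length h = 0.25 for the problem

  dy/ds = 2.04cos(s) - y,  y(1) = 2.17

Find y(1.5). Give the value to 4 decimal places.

1.5485

Midpoint: k1 = f(s_n, y_n); k2 = f(s_n + h/2, y_n + (h/2)·k1); y_{n+1} = y_n + h·k2.
s=1.000000, y=2.170000:
  k1 = f(1.000000, 2.170000) = -1.067783
  k2 = f(1.125000, 2.036527) = -1.156927
  y ← 2.170000 + 0.25·(-1.156927) = 1.880768
s=1.250000, y=1.880768:
  k1 = f(1.250000, 1.880768) = -1.237511
  k2 = f(1.375000, 1.726079) = -1.329202
  y ← 1.880768 + 0.25·(-1.329202) = 1.548468
y(1.5) ≈ 1.5485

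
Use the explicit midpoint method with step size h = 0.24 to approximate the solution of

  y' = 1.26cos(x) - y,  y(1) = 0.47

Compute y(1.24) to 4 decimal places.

Midpoint: k1 = f(x_n, y_n); k2 = f(x_n + h/2, y_n + (h/2)·k1); y_{n+1} = y_n + h·k2.
x=1.000000, y=0.470000:
  k1 = f(1.000000, 0.470000) = 0.210781
  k2 = f(1.120000, 0.495294) = 0.053666
  y ← 0.470000 + 0.24·0.053666 = 0.482880
y(1.24) ≈ 0.4829

0.4829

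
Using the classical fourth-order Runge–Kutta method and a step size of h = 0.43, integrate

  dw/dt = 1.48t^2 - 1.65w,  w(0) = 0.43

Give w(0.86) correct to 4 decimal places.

RK4: k1 = f(t_n, w_n); k2 = f(t_n + h/2, w_n + (h/2)·k1); k3 = f(t_n + h/2, w_n + (h/2)·k2); k4 = f(t_n + h, w_n + h·k3); w_{n+1} = w_n + (h/6)·(k1 + 2k2 + 2k3 + k4).
t=0.000000, w=0.430000:
  k1 = f(0.000000, 0.430000) = -0.709500
  k2 = f(0.215000, 0.277458) = -0.389392
  k3 = f(0.215000, 0.346281) = -0.502950
  k4 = f(0.430000, 0.213731) = -0.079005
  w ← 0.430000 + (0.43/6)·(k1 + 2k2 + 2k3 + k4) = 0.245588
t=0.430000, w=0.245588:
  k1 = f(0.430000, 0.245588) = -0.131568
  k2 = f(0.645000, 0.217301) = 0.257170
  k3 = f(0.645000, 0.300880) = 0.119265
  k4 = f(0.860000, 0.296872) = 0.604769
  w ← 0.245588 + (0.43/6)·(k1 + 2k2 + 2k3 + k4) = 0.333457
w(0.86) ≈ 0.3335

0.3335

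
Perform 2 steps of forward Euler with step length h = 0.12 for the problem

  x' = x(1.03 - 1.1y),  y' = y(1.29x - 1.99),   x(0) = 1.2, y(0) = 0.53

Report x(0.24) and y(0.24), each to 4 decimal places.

Euler on (x,y): x_{n+1} = x_n + h·x', y_{n+1} = y_n + h·y'.
0.000000: (1.200000, 0.530000); f=(0.536400, -0.234260) → (1.264368, 0.501889)
0.120000: (1.264368, 0.501889); f=(0.604270, -0.180161) → (1.336880, 0.480270)
(x(0.24), y(0.24)) ≈ (1.3369, 0.4803)

1.3369, 0.4803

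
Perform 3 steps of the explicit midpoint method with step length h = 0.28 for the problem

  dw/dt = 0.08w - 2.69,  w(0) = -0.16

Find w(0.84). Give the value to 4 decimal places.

Midpoint: k1 = f(t_n, w_n); k2 = f(t_n + h/2, w_n + (h/2)·k1); w_{n+1} = w_n + h·k2.
t=0.000000, w=-0.160000:
  k1 = f(0.000000, -0.160000) = -2.702800
  k2 = f(0.140000, -0.538392) = -2.733071
  w ← -0.160000 + 0.28·(-2.733071) = -0.925260
t=0.280000, w=-0.925260:
  k1 = f(0.280000, -0.925260) = -2.764021
  k2 = f(0.420000, -1.312223) = -2.794978
  w ← -0.925260 + 0.28·(-2.794978) = -1.707854
t=0.560000, w=-1.707854:
  k1 = f(0.560000, -1.707854) = -2.826628
  k2 = f(0.700000, -2.103582) = -2.858287
  w ← -1.707854 + 0.28·(-2.858287) = -2.508174
w(0.84) ≈ -2.5082

-2.5082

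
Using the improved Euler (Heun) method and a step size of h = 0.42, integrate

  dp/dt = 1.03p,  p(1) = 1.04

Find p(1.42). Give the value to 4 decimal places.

1.5872

Heun: k1 = f(t_n, p_n); k2 = f(t_n + h, p_n + h·k1); p_{n+1} = p_n + (h/2)·(k1 + k2).
t=1.000000, p=1.040000:
  k1 = f(1.000000, 1.040000) = 1.071200
  k2 = f(1.420000, 1.489904) = 1.534601
  p ← 1.040000 + (0.42/2)·(1.071200 + 1.534601) = 1.587218
p(1.42) ≈ 1.5872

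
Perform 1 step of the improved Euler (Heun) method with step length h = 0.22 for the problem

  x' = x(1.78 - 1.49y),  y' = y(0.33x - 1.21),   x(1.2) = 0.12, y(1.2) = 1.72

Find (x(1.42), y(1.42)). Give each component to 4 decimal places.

0.1083, 1.3332

Heun on (x,y): k1 = f(t_n, state_n); k2 = f(t_n + h, state_n + h·k1); state_{n+1} = state_n + (h/2)·(k1 + k2).
1.200000: (0.120000, 1.720000)
  k1 = (-0.093936, -2.013088)
  predictor → (0.099334, 1.277121)
  k2 = (-0.012209, -1.503452)
  → (0.108324, 1.333181)
(x(1.42), y(1.42)) ≈ (0.1083, 1.3332)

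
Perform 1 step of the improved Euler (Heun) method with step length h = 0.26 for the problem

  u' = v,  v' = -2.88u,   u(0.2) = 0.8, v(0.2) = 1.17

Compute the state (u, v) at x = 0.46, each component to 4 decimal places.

1.0263, 0.4571

Heun on (u,v): k1 = f(x_n, state_n); k2 = f(x_n + h, state_n + h·k1); state_{n+1} = state_n + (h/2)·(k1 + k2).
0.200000: (0.800000, 1.170000)
  k1 = (1.170000, -2.304000)
  predictor → (1.104200, 0.570960)
  k2 = (0.570960, -3.180096)
  → (1.026325, 0.457068)
(u(0.46), v(0.46)) ≈ (1.0263, 0.4571)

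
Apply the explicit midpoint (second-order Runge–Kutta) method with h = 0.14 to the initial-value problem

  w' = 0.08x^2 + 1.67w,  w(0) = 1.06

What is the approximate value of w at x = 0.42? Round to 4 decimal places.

2.1283

Midpoint: k1 = f(x_n, w_n); k2 = f(x_n + h/2, w_n + (h/2)·k1); w_{n+1} = w_n + h·k2.
x=0.000000, w=1.060000:
  k1 = f(0.000000, 1.060000) = 1.770200
  k2 = f(0.070000, 1.183914) = 1.977528
  w ← 1.060000 + 0.14·1.977528 = 1.336854
x=0.140000, w=1.336854:
  k1 = f(0.140000, 1.336854) = 2.234114
  k2 = f(0.210000, 1.493242) = 2.497242
  w ← 1.336854 + 0.14·2.497242 = 1.686468
x=0.280000, w=1.686468:
  k1 = f(0.280000, 1.686468) = 2.822673
  k2 = f(0.350000, 1.884055) = 3.156172
  w ← 1.686468 + 0.14·3.156172 = 2.128332
w(0.42) ≈ 2.1283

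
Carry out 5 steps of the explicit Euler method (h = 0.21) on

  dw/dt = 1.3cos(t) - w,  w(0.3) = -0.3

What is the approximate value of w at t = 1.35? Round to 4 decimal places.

Euler: w_{n+1} = w_n + h·f(t_n, w_n).
t=0.300000, w=-0.300000: f=1.541937 → w ← -0.300000 + 0.21·1.541937 = 0.023807
t=0.510000, w=0.023807: f=1.110761 → w ← 0.023807 + 0.21·1.110761 = 0.257067
t=0.720000, w=0.257067: f=0.720281 → w ← 0.257067 + 0.21·0.720281 = 0.408326
t=0.930000, w=0.408326: f=0.368859 → w ← 0.408326 + 0.21·0.368859 = 0.485786
t=1.140000, w=0.485786: f=0.057087 → w ← 0.485786 + 0.21·0.057087 = 0.497774
w(1.35) ≈ 0.4978

0.4978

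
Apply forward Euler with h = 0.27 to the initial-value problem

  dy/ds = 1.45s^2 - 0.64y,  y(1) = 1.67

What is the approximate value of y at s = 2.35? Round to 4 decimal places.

Euler: y_{n+1} = y_n + h·f(s_n, y_n).
s=1.000000, y=1.670000: f=0.381200 → y ← 1.670000 + 0.27·0.381200 = 1.772924
s=1.270000, y=1.772924: f=1.204034 → y ← 1.772924 + 0.27·1.204034 = 2.098013
s=1.540000, y=2.098013: f=2.096092 → y ← 2.098013 + 0.27·2.096092 = 2.663958
s=1.810000, y=2.663958: f=3.045412 → y ← 2.663958 + 0.27·3.045412 = 3.486219
s=2.080000, y=3.486219: f=4.042100 → y ← 3.486219 + 0.27·4.042100 = 4.577586
y(2.35) ≈ 4.5776

4.5776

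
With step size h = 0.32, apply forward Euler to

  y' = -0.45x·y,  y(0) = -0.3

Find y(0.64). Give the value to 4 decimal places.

Euler: y_{n+1} = y_n + h·f(x_n, y_n).
x=0.000000, y=-0.300000: f=0.000000 → y ← -0.300000 + 0.32·0.000000 = -0.300000
x=0.320000, y=-0.300000: f=0.043200 → y ← -0.300000 + 0.32·0.043200 = -0.286176
y(0.64) ≈ -0.2862

-0.2862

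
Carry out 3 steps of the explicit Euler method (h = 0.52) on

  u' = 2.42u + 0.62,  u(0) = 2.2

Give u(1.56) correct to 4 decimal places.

Euler: u_{n+1} = u_n + h·f(s_n, u_n).
s=0.000000, u=2.200000: f=5.944000 → u ← 2.200000 + 0.52·5.944000 = 5.290880
s=0.520000, u=5.290880: f=13.423930 → u ← 5.290880 + 0.52·13.423930 = 12.271323
s=1.040000, u=12.271323: f=30.316603 → u ← 12.271323 + 0.52·30.316603 = 28.035957
u(1.56) ≈ 28.0360

28.0360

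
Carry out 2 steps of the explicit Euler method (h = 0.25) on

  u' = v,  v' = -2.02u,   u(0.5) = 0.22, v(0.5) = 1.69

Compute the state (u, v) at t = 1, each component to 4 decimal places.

Euler on (u,v): u_{n+1} = u_n + h·u', v_{n+1} = v_n + h·v'.
0.500000: (0.220000, 1.690000); f=(1.690000, -0.444400) → (0.642500, 1.578900)
0.750000: (0.642500, 1.578900); f=(1.578900, -1.297850) → (1.037225, 1.254437)
(u(1), v(1)) ≈ (1.0372, 1.2544)

1.0372, 1.2544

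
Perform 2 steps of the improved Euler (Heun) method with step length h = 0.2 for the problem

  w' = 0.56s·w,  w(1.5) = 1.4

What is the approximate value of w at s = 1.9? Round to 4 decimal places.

Heun: k1 = f(s_n, w_n); k2 = f(s_n + h, w_n + h·k1); w_{n+1} = w_n + (h/2)·(k1 + k2).
s=1.500000, w=1.400000:
  k1 = f(1.500000, 1.400000) = 1.176000
  k2 = f(1.700000, 1.635200) = 1.556710
  w ← 1.400000 + (0.2/2)·(1.176000 + 1.556710) = 1.673271
s=1.700000, w=1.673271:
  k1 = f(1.700000, 1.673271) = 1.592954
  k2 = f(1.900000, 1.991862) = 2.119341
  w ← 1.673271 + (0.2/2)·(1.592954 + 2.119341) = 2.044501
w(1.9) ≈ 2.0445

2.0445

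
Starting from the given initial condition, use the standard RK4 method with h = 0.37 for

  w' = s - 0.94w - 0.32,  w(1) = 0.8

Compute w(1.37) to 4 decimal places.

RK4: k1 = f(s_n, w_n); k2 = f(s_n + h/2, w_n + (h/2)·k1); k3 = f(s_n + h/2, w_n + (h/2)·k2); k4 = f(s_n + h, w_n + h·k3); w_{n+1} = w_n + (h/6)·(k1 + 2k2 + 2k3 + k4).
s=1.000000, w=0.800000:
  k1 = f(1.000000, 0.800000) = -0.072000
  k2 = f(1.185000, 0.786680) = 0.125521
  k3 = f(1.185000, 0.823221) = 0.091172
  k4 = f(1.370000, 0.833734) = 0.266290
  w ← 0.800000 + (0.37/6)·(k1 + 2k2 + 2k3 + k4) = 0.838707
w(1.37) ≈ 0.8387

0.8387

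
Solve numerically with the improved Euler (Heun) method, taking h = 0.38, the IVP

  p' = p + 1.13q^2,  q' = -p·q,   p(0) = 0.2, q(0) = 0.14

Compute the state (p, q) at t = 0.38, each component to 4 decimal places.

Heun on (p,q): k1 = f(t_n, state_n); k2 = f(t_n + h, state_n + h·k1); state_{n+1} = state_n + (h/2)·(k1 + k2).
0.000000: (0.200000, 0.140000)
  k1 = (0.222148, -0.028000)
  predictor → (0.284416, 0.129360)
  k2 = (0.303326, -0.036792)
  → (0.299840, 0.127690)
(p(0.38), q(0.38)) ≈ (0.2998, 0.1277)

0.2998, 0.1277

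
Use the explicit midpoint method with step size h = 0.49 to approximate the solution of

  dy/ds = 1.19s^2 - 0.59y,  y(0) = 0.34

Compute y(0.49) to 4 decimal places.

0.2909

Midpoint: k1 = f(s_n, y_n); k2 = f(s_n + h/2, y_n + (h/2)·k1); y_{n+1} = y_n + h·k2.
s=0.000000, y=0.340000:
  k1 = f(0.000000, 0.340000) = -0.200600
  k2 = f(0.245000, 0.290853) = -0.100174
  y ← 0.340000 + 0.49·(-0.100174) = 0.290915
y(0.49) ≈ 0.2909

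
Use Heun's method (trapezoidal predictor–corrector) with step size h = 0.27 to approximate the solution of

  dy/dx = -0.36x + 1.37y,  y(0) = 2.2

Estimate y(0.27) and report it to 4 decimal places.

3.1512

Heun: k1 = f(x_n, y_n); k2 = f(x_n + h, y_n + h·k1); y_{n+1} = y_n + (h/2)·(k1 + k2).
x=0.000000, y=2.200000:
  k1 = f(0.000000, 2.200000) = 3.014000
  k2 = f(0.270000, 3.013780) = 4.031679
  y ← 2.200000 + (0.27/2)·(3.014000 + 4.031679) = 3.151167
y(0.27) ≈ 3.1512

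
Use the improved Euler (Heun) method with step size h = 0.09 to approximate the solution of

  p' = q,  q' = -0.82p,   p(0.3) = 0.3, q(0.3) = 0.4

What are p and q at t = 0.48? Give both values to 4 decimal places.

0.3678, 0.3506

Heun on (p,q): k1 = f(t_n, state_n); k2 = f(t_n + h, state_n + h·k1); state_{n+1} = state_n + (h/2)·(k1 + k2).
0.300000: (0.300000, 0.400000)
  k1 = (0.400000, -0.246000)
  predictor → (0.336000, 0.377860)
  k2 = (0.377860, -0.275520)
  → (0.335004, 0.376532)
0.390000: (0.335004, 0.376532)
  k1 = (0.376532, -0.274703)
  predictor → (0.368892, 0.351808)
  k2 = (0.351808, -0.302491)
  → (0.367779, 0.350558)
(p(0.48), q(0.48)) ≈ (0.3678, 0.3506)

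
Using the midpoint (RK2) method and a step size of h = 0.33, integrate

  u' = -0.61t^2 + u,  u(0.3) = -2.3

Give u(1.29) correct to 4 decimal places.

Midpoint: k1 = f(t_n, u_n); k2 = f(t_n + h/2, u_n + (h/2)·k1); u_{n+1} = u_n + h·k2.
t=0.300000, u=-2.300000:
  k1 = f(0.300000, -2.300000) = -2.354900
  k2 = f(0.465000, -2.688558) = -2.820456
  u ← -2.300000 + 0.33·(-2.820456) = -3.230750
t=0.630000, u=-3.230750:
  k1 = f(0.630000, -3.230750) = -3.472859
  k2 = f(0.795000, -3.803772) = -4.189307
  u ← -3.230750 + 0.33·(-4.189307) = -4.613222
t=0.960000, u=-4.613222:
  k1 = f(0.960000, -4.613222) = -5.175398
  k2 = f(1.125000, -5.467163) = -6.239194
  u ← -4.613222 + 0.33·(-6.239194) = -6.672156
u(1.29) ≈ -6.6722

-6.6722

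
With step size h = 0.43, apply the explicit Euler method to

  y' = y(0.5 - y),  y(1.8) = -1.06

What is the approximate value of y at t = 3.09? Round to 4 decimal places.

Euler: y_{n+1} = y_n + h·f(t_n, y_n).
t=1.800000, y=-1.060000: f=-1.653600 → y ← -1.060000 + 0.43·(-1.653600) = -1.771048
t=2.230000, y=-1.771048: f=-4.022135 → y ← -1.771048 + 0.43·(-4.022135) = -3.500566
t=2.660000, y=-3.500566: f=-14.004246 → y ← -3.500566 + 0.43·(-14.004246) = -9.522392
y(3.09) ≈ -9.5224

-9.5224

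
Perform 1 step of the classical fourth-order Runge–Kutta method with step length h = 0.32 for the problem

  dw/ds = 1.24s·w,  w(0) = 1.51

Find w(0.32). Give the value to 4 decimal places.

RK4: k1 = f(s_n, w_n); k2 = f(s_n + h/2, w_n + (h/2)·k1); k3 = f(s_n + h/2, w_n + (h/2)·k2); k4 = f(s_n + h, w_n + h·k3); w_{n+1} = w_n + (h/6)·(k1 + 2k2 + 2k3 + k4).
s=0.000000, w=1.510000:
  k1 = f(0.000000, 1.510000) = 0.000000
  k2 = f(0.160000, 1.510000) = 0.299584
  k3 = f(0.160000, 1.557933) = 0.309094
  k4 = f(0.320000, 1.608910) = 0.638416
  w ← 1.510000 + (0.32/6)·(k1 + 2k2 + 2k3 + k4) = 1.608974
w(0.32) ≈ 1.6090

1.6090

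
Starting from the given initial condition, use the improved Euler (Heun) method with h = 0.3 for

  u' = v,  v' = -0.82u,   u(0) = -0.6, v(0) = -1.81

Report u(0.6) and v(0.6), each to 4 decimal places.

-1.5582, -1.2610

Heun on (u,v): k1 = f(t_n, state_n); k2 = f(t_n + h, state_n + h·k1); state_{n+1} = state_n + (h/2)·(k1 + k2).
0.000000: (-0.600000, -1.810000)
  k1 = (-1.810000, 0.492000)
  predictor → (-1.143000, -1.662400)
  k2 = (-1.662400, 0.937260)
  → (-1.120860, -1.595611)
0.300000: (-1.120860, -1.595611)
  k1 = (-1.595611, 0.919105)
  predictor → (-1.599543, -1.319879)
  k2 = (-1.319879, 1.311626)
  → (-1.558184, -1.261001)
(u(0.6), v(0.6)) ≈ (-1.5582, -1.2610)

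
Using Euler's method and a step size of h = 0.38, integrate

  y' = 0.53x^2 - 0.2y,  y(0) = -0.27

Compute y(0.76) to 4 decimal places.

Euler: y_{n+1} = y_n + h·f(x_n, y_n).
x=0.000000, y=-0.270000: f=0.054000 → y ← -0.270000 + 0.38·0.054000 = -0.249480
x=0.380000, y=-0.249480: f=0.126428 → y ← -0.249480 + 0.38·0.126428 = -0.201437
y(0.76) ≈ -0.2014

-0.2014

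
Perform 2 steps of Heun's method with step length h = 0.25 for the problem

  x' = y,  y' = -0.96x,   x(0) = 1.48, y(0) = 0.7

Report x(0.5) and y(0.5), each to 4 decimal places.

Heun on (x,y): k1 = f(t_n, state_n); k2 = f(t_n + h, state_n + h·k1); state_{n+1} = state_n + (h/2)·(k1 + k2).
0.000000: (1.480000, 0.700000)
  k1 = (0.700000, -1.420800)
  predictor → (1.655000, 0.344800)
  k2 = (0.344800, -1.588800)
  → (1.610600, 0.323800)
0.250000: (1.610600, 0.323800)
  k1 = (0.323800, -1.546176)
  predictor → (1.691550, -0.062744)
  k2 = (-0.062744, -1.623888)
  → (1.643232, -0.072458)
(x(0.5), y(0.5)) ≈ (1.6432, -0.0725)

1.6432, -0.0725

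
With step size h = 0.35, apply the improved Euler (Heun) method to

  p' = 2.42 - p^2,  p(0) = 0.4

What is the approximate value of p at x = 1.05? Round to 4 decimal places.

Heun: k1 = f(x_n, p_n); k2 = f(x_n + h, p_n + h·k1); p_{n+1} = p_n + (h/2)·(k1 + k2).
x=0.000000, p=0.400000:
  k1 = f(0.000000, 0.400000) = 2.260000
  k2 = f(0.350000, 1.191000) = 1.001519
  p ← 0.400000 + (0.35/2)·(2.260000 + 1.001519) = 0.970766
x=0.350000, p=0.970766:
  k1 = f(0.350000, 0.970766) = 1.477614
  k2 = f(0.700000, 1.487931) = 0.206062
  p ← 0.970766 + (0.35/2)·(1.477614 + 0.206062) = 1.265409
x=0.700000, p=1.265409:
  k1 = f(0.700000, 1.265409) = 0.818740
  k2 = f(1.050000, 1.551968) = 0.011395
  p ← 1.265409 + (0.35/2)·(0.818740 + 0.011395) = 1.410683
p(1.05) ≈ 1.4107

1.4107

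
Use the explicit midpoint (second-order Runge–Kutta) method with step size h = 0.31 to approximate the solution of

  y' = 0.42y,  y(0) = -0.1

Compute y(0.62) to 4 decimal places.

-0.1297

Midpoint: k1 = f(x_n, y_n); k2 = f(x_n + h/2, y_n + (h/2)·k1); y_{n+1} = y_n + h·k2.
x=0.000000, y=-0.100000:
  k1 = f(0.000000, -0.100000) = -0.042000
  k2 = f(0.155000, -0.106510) = -0.044734
  y ← -0.100000 + 0.31·(-0.044734) = -0.113868
x=0.310000, y=-0.113868:
  k1 = f(0.310000, -0.113868) = -0.047824
  k2 = f(0.465000, -0.121280) = -0.050938
  y ← -0.113868 + 0.31·(-0.050938) = -0.129658
y(0.62) ≈ -0.1297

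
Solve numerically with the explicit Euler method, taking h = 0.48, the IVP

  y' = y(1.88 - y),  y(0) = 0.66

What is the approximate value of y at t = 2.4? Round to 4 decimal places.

1.8779

Euler: y_{n+1} = y_n + h·f(t_n, y_n).
t=0.000000, y=0.660000: f=0.805200 → y ← 0.660000 + 0.48·0.805200 = 1.046496
t=0.480000, y=1.046496: f=0.872259 → y ← 1.046496 + 0.48·0.872259 = 1.465180
t=0.960000, y=1.465180: f=0.607786 → y ← 1.465180 + 0.48·0.607786 = 1.756917
t=1.440000, y=1.756917: f=0.216246 → y ← 1.756917 + 0.48·0.216246 = 1.860715
t=1.920000, y=1.860715: f=0.035883 → y ← 1.860715 + 0.48·0.035883 = 1.877939
y(2.4) ≈ 1.8779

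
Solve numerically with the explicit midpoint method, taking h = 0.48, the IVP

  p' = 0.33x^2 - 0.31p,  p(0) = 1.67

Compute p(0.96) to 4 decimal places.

Midpoint: k1 = f(x_n, p_n); k2 = f(x_n + h/2, p_n + (h/2)·k1); p_{n+1} = p_n + h·k2.
x=0.000000, p=1.670000:
  k1 = f(0.000000, 1.670000) = -0.517700
  k2 = f(0.240000, 1.545752) = -0.460175
  p ← 1.670000 + 0.48·(-0.460175) = 1.449116
x=0.480000, p=1.449116:
  k1 = f(0.480000, 1.449116) = -0.373194
  k2 = f(0.720000, 1.359549) = -0.250388
  p ← 1.449116 + 0.48·(-0.250388) = 1.328930
p(0.96) ≈ 1.3289

1.3289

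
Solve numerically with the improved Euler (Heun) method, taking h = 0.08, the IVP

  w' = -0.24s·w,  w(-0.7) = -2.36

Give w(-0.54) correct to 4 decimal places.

-2.4169

Heun: k1 = f(s_n, w_n); k2 = f(s_n + h, w_n + h·k1); w_{n+1} = w_n + (h/2)·(k1 + k2).
s=-0.700000, w=-2.360000:
  k1 = f(-0.700000, -2.360000) = -0.396480
  k2 = f(-0.620000, -2.391718) = -0.355888
  w ← -2.360000 + (0.08/2)·(-0.396480 + (-0.355888)) = -2.390095
s=-0.620000, w=-2.390095:
  k1 = f(-0.620000, -2.390095) = -0.355646
  k2 = f(-0.540000, -2.418546) = -0.313444
  w ← -2.390095 + (0.08/2)·(-0.355646 + (-0.313444)) = -2.416858
w(-0.54) ≈ -2.4169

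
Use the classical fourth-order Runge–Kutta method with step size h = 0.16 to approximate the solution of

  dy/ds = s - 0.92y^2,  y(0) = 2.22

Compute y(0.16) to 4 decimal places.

RK4: k1 = f(s_n, y_n); k2 = f(s_n + h/2, y_n + (h/2)·k1); k3 = f(s_n + h/2, y_n + (h/2)·k2); k4 = f(s_n + h, y_n + h·k3); y_{n+1} = y_n + (h/6)·(k1 + 2k2 + 2k3 + k4).
s=0.000000, y=2.220000:
  k1 = f(0.000000, 2.220000) = -4.534128
  k2 = f(0.080000, 1.857270) = -3.093495
  k3 = f(0.080000, 1.972520) = -3.499570
  k4 = f(0.160000, 1.660069) = -2.375362
  y ← 2.220000 + (0.16/6)·(k1 + 2k2 + 2k3 + k4) = 1.684117
y(0.16) ≈ 1.6841

1.6841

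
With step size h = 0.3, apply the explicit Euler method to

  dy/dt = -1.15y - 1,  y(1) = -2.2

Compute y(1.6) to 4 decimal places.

Euler: y_{n+1} = y_n + h·f(t_n, y_n).
t=1.000000, y=-2.200000: f=1.530000 → y ← -2.200000 + 0.3·1.530000 = -1.741000
t=1.300000, y=-1.741000: f=1.002150 → y ← -1.741000 + 0.3·1.002150 = -1.440355
y(1.6) ≈ -1.4404

-1.4404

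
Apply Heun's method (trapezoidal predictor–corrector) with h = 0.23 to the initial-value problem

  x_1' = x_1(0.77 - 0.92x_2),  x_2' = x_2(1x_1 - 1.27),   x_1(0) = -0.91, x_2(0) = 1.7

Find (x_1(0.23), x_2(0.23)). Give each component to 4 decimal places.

-0.8261, 1.0775

Heun on (x_1,x_2): k1 = f(t_n, state_n); k2 = f(t_n + h, state_n + h·k1); state_{n+1} = state_n + (h/2)·(k1 + k2).
0.000000: (-0.910000, 1.700000)
  k1 = (0.722540, -3.706000)
  predictor → (-0.743816, 0.847620)
  k2 = (0.007297, -1.706951)
  → (-0.826069, 1.077511)
(x_1(0.23), x_2(0.23)) ≈ (-0.8261, 1.0775)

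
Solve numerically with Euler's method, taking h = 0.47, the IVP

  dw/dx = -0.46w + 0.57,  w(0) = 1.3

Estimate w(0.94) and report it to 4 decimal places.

1.2765

Euler: w_{n+1} = w_n + h·f(x_n, w_n).
x=0.000000, w=1.300000: f=-0.028000 → w ← 1.300000 + 0.47·(-0.028000) = 1.286840
x=0.470000, w=1.286840: f=-0.021946 → w ← 1.286840 + 0.47·(-0.021946) = 1.276525
w(0.94) ≈ 1.2765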